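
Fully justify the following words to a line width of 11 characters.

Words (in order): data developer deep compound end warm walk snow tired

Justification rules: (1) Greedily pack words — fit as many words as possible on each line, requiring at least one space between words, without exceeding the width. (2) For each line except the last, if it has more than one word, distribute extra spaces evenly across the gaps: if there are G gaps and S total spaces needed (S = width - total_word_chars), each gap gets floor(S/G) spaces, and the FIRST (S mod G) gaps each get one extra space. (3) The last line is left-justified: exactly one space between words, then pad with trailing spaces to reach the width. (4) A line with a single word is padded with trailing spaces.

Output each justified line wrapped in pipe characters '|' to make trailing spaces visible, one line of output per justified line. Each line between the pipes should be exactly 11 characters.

Answer: |data       |
|developer  |
|deep       |
|compound   |
|end    warm|
|walk   snow|
|tired      |

Derivation:
Line 1: ['data'] (min_width=4, slack=7)
Line 2: ['developer'] (min_width=9, slack=2)
Line 3: ['deep'] (min_width=4, slack=7)
Line 4: ['compound'] (min_width=8, slack=3)
Line 5: ['end', 'warm'] (min_width=8, slack=3)
Line 6: ['walk', 'snow'] (min_width=9, slack=2)
Line 7: ['tired'] (min_width=5, slack=6)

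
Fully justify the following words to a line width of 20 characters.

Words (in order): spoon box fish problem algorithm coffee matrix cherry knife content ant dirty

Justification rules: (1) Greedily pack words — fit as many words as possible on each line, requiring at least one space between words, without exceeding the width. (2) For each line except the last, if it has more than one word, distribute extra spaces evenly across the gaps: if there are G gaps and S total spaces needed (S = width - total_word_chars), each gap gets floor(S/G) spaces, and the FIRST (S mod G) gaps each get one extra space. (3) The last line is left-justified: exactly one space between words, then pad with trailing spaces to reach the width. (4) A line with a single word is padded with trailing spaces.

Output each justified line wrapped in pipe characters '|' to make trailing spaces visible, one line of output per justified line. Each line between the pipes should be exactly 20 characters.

Answer: |spoon    box    fish|
|problem    algorithm|
|coffee matrix cherry|
|knife   content  ant|
|dirty               |

Derivation:
Line 1: ['spoon', 'box', 'fish'] (min_width=14, slack=6)
Line 2: ['problem', 'algorithm'] (min_width=17, slack=3)
Line 3: ['coffee', 'matrix', 'cherry'] (min_width=20, slack=0)
Line 4: ['knife', 'content', 'ant'] (min_width=17, slack=3)
Line 5: ['dirty'] (min_width=5, slack=15)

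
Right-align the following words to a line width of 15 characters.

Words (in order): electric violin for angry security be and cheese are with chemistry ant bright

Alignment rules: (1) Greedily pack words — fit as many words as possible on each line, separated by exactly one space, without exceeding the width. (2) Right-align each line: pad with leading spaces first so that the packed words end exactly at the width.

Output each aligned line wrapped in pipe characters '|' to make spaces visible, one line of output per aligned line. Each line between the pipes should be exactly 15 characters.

Answer: |electric violin|
|      for angry|
|security be and|
|cheese are with|
|  chemistry ant|
|         bright|

Derivation:
Line 1: ['electric', 'violin'] (min_width=15, slack=0)
Line 2: ['for', 'angry'] (min_width=9, slack=6)
Line 3: ['security', 'be', 'and'] (min_width=15, slack=0)
Line 4: ['cheese', 'are', 'with'] (min_width=15, slack=0)
Line 5: ['chemistry', 'ant'] (min_width=13, slack=2)
Line 6: ['bright'] (min_width=6, slack=9)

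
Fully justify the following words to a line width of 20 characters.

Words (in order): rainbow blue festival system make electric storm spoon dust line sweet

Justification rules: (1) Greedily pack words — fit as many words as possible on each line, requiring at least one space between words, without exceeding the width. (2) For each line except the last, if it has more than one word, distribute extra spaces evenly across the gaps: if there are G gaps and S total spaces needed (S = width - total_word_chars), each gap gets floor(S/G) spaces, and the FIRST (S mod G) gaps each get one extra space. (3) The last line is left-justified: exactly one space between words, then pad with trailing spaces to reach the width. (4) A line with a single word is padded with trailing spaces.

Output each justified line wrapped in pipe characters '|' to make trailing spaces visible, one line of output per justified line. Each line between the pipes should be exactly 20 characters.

Answer: |rainbow         blue|
|festival system make|
|electric storm spoon|
|dust line sweet     |

Derivation:
Line 1: ['rainbow', 'blue'] (min_width=12, slack=8)
Line 2: ['festival', 'system', 'make'] (min_width=20, slack=0)
Line 3: ['electric', 'storm', 'spoon'] (min_width=20, slack=0)
Line 4: ['dust', 'line', 'sweet'] (min_width=15, slack=5)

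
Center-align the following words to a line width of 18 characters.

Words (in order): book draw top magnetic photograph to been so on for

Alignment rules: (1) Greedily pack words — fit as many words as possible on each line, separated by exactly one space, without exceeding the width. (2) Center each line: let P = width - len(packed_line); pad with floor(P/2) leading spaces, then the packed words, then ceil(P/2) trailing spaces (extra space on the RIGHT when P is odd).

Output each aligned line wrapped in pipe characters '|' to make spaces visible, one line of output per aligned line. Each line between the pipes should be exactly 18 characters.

Line 1: ['book', 'draw', 'top'] (min_width=13, slack=5)
Line 2: ['magnetic'] (min_width=8, slack=10)
Line 3: ['photograph', 'to', 'been'] (min_width=18, slack=0)
Line 4: ['so', 'on', 'for'] (min_width=9, slack=9)

Answer: |  book draw top   |
|     magnetic     |
|photograph to been|
|    so on for     |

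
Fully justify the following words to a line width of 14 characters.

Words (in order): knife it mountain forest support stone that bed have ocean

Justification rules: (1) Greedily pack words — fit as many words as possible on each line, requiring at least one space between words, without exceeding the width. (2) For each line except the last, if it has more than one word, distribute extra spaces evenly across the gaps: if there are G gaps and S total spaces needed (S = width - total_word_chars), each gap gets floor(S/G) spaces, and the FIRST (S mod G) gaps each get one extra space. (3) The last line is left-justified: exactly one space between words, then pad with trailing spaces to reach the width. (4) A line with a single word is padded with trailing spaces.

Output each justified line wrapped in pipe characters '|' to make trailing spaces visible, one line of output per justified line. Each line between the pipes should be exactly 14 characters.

Line 1: ['knife', 'it'] (min_width=8, slack=6)
Line 2: ['mountain'] (min_width=8, slack=6)
Line 3: ['forest', 'support'] (min_width=14, slack=0)
Line 4: ['stone', 'that', 'bed'] (min_width=14, slack=0)
Line 5: ['have', 'ocean'] (min_width=10, slack=4)

Answer: |knife       it|
|mountain      |
|forest support|
|stone that bed|
|have ocean    |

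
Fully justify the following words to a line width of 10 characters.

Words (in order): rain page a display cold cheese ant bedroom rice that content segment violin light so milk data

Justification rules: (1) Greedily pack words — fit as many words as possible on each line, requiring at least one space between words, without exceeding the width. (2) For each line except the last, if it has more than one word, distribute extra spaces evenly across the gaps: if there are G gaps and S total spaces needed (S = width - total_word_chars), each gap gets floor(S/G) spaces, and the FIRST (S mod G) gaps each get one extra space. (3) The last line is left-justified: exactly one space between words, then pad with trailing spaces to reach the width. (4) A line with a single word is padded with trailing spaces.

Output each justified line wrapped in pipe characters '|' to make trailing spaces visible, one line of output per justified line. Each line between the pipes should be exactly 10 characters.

Answer: |rain  page|
|a  display|
|cold      |
|cheese ant|
|bedroom   |
|rice  that|
|content   |
|segment   |
|violin    |
|light   so|
|milk data |

Derivation:
Line 1: ['rain', 'page'] (min_width=9, slack=1)
Line 2: ['a', 'display'] (min_width=9, slack=1)
Line 3: ['cold'] (min_width=4, slack=6)
Line 4: ['cheese', 'ant'] (min_width=10, slack=0)
Line 5: ['bedroom'] (min_width=7, slack=3)
Line 6: ['rice', 'that'] (min_width=9, slack=1)
Line 7: ['content'] (min_width=7, slack=3)
Line 8: ['segment'] (min_width=7, slack=3)
Line 9: ['violin'] (min_width=6, slack=4)
Line 10: ['light', 'so'] (min_width=8, slack=2)
Line 11: ['milk', 'data'] (min_width=9, slack=1)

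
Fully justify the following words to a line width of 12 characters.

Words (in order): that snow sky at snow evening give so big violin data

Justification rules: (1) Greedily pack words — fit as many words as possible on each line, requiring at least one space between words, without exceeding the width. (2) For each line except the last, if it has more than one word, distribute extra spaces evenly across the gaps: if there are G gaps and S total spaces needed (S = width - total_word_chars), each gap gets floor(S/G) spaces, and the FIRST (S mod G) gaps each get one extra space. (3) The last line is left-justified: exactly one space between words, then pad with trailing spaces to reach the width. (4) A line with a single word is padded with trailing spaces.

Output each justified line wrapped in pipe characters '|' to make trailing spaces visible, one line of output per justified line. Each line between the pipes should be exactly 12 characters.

Answer: |that    snow|
|sky  at snow|
|evening give|
|so       big|
|violin data |

Derivation:
Line 1: ['that', 'snow'] (min_width=9, slack=3)
Line 2: ['sky', 'at', 'snow'] (min_width=11, slack=1)
Line 3: ['evening', 'give'] (min_width=12, slack=0)
Line 4: ['so', 'big'] (min_width=6, slack=6)
Line 5: ['violin', 'data'] (min_width=11, slack=1)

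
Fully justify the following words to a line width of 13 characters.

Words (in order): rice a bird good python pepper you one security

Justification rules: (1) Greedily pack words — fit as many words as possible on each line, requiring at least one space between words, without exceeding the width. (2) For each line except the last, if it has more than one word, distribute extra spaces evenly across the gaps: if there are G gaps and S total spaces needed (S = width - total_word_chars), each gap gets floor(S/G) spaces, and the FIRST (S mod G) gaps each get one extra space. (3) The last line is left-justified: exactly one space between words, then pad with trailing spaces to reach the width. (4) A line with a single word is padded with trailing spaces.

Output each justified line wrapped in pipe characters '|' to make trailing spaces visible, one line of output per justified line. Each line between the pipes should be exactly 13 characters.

Answer: |rice  a  bird|
|good   python|
|pepper    you|
|one security |

Derivation:
Line 1: ['rice', 'a', 'bird'] (min_width=11, slack=2)
Line 2: ['good', 'python'] (min_width=11, slack=2)
Line 3: ['pepper', 'you'] (min_width=10, slack=3)
Line 4: ['one', 'security'] (min_width=12, slack=1)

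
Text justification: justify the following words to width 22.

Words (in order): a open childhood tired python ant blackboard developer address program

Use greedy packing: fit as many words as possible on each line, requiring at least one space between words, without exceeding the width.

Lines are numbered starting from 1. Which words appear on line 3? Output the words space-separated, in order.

Line 1: ['a', 'open', 'childhood', 'tired'] (min_width=22, slack=0)
Line 2: ['python', 'ant', 'blackboard'] (min_width=21, slack=1)
Line 3: ['developer', 'address'] (min_width=17, slack=5)
Line 4: ['program'] (min_width=7, slack=15)

Answer: developer address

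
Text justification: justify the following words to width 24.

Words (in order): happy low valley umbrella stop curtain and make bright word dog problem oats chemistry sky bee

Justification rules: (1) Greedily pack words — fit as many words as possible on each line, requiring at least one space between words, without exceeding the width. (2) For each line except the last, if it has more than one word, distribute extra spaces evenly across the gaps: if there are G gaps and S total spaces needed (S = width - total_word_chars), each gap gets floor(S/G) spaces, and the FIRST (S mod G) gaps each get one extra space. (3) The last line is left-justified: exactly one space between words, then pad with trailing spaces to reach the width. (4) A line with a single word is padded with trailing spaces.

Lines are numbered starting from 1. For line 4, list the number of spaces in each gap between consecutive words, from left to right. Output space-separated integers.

Line 1: ['happy', 'low', 'valley'] (min_width=16, slack=8)
Line 2: ['umbrella', 'stop', 'curtain'] (min_width=21, slack=3)
Line 3: ['and', 'make', 'bright', 'word', 'dog'] (min_width=24, slack=0)
Line 4: ['problem', 'oats', 'chemistry'] (min_width=22, slack=2)
Line 5: ['sky', 'bee'] (min_width=7, slack=17)

Answer: 2 2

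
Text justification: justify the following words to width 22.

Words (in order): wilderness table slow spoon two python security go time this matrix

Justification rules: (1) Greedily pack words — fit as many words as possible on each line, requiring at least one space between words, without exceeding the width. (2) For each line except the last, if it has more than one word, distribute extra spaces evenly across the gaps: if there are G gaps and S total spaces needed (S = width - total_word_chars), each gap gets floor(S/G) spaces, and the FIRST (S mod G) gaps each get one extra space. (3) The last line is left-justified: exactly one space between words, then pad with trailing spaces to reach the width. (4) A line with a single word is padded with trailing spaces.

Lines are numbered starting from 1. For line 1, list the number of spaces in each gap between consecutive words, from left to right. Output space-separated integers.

Line 1: ['wilderness', 'table', 'slow'] (min_width=21, slack=1)
Line 2: ['spoon', 'two', 'python'] (min_width=16, slack=6)
Line 3: ['security', 'go', 'time', 'this'] (min_width=21, slack=1)
Line 4: ['matrix'] (min_width=6, slack=16)

Answer: 2 1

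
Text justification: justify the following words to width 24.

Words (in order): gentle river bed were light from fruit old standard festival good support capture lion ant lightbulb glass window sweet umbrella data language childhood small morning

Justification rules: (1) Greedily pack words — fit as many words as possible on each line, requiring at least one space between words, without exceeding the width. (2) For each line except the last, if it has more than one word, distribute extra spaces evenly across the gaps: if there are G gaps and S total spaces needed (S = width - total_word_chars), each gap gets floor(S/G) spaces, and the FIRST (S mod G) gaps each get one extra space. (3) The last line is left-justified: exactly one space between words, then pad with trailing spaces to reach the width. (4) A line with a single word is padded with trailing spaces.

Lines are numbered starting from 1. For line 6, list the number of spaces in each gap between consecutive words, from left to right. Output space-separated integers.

Line 1: ['gentle', 'river', 'bed', 'were'] (min_width=21, slack=3)
Line 2: ['light', 'from', 'fruit', 'old'] (min_width=20, slack=4)
Line 3: ['standard', 'festival', 'good'] (min_width=22, slack=2)
Line 4: ['support', 'capture', 'lion', 'ant'] (min_width=24, slack=0)
Line 5: ['lightbulb', 'glass', 'window'] (min_width=22, slack=2)
Line 6: ['sweet', 'umbrella', 'data'] (min_width=19, slack=5)
Line 7: ['language', 'childhood', 'small'] (min_width=24, slack=0)
Line 8: ['morning'] (min_width=7, slack=17)

Answer: 4 3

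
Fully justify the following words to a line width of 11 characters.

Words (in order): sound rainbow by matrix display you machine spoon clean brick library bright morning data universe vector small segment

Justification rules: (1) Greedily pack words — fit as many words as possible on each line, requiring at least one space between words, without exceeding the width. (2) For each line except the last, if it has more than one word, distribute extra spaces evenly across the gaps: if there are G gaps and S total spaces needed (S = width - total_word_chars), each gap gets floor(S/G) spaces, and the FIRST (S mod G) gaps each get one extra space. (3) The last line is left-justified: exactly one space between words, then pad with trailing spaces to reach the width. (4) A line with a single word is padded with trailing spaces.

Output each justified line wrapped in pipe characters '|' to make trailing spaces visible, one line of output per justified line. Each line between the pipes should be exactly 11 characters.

Answer: |sound      |
|rainbow  by|
|matrix     |
|display you|
|machine    |
|spoon clean|
|brick      |
|library    |
|bright     |
|morning    |
|data       |
|universe   |
|vector     |
|small      |
|segment    |

Derivation:
Line 1: ['sound'] (min_width=5, slack=6)
Line 2: ['rainbow', 'by'] (min_width=10, slack=1)
Line 3: ['matrix'] (min_width=6, slack=5)
Line 4: ['display', 'you'] (min_width=11, slack=0)
Line 5: ['machine'] (min_width=7, slack=4)
Line 6: ['spoon', 'clean'] (min_width=11, slack=0)
Line 7: ['brick'] (min_width=5, slack=6)
Line 8: ['library'] (min_width=7, slack=4)
Line 9: ['bright'] (min_width=6, slack=5)
Line 10: ['morning'] (min_width=7, slack=4)
Line 11: ['data'] (min_width=4, slack=7)
Line 12: ['universe'] (min_width=8, slack=3)
Line 13: ['vector'] (min_width=6, slack=5)
Line 14: ['small'] (min_width=5, slack=6)
Line 15: ['segment'] (min_width=7, slack=4)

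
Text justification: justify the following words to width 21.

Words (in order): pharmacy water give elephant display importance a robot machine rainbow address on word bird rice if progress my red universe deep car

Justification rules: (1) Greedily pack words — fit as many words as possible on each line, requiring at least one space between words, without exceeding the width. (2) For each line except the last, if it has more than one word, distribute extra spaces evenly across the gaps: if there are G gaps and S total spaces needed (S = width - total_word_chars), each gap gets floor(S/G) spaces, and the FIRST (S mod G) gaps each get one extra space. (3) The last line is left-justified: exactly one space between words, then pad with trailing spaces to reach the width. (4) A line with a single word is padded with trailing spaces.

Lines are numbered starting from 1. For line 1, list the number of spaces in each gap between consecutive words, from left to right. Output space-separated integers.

Answer: 2 2

Derivation:
Line 1: ['pharmacy', 'water', 'give'] (min_width=19, slack=2)
Line 2: ['elephant', 'display'] (min_width=16, slack=5)
Line 3: ['importance', 'a', 'robot'] (min_width=18, slack=3)
Line 4: ['machine', 'rainbow'] (min_width=15, slack=6)
Line 5: ['address', 'on', 'word', 'bird'] (min_width=20, slack=1)
Line 6: ['rice', 'if', 'progress', 'my'] (min_width=19, slack=2)
Line 7: ['red', 'universe', 'deep', 'car'] (min_width=21, slack=0)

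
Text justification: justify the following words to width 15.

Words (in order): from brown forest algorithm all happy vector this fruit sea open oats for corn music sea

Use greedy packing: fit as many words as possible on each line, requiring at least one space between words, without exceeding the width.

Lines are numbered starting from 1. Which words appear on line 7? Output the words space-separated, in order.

Line 1: ['from', 'brown'] (min_width=10, slack=5)
Line 2: ['forest'] (min_width=6, slack=9)
Line 3: ['algorithm', 'all'] (min_width=13, slack=2)
Line 4: ['happy', 'vector'] (min_width=12, slack=3)
Line 5: ['this', 'fruit', 'sea'] (min_width=14, slack=1)
Line 6: ['open', 'oats', 'for'] (min_width=13, slack=2)
Line 7: ['corn', 'music', 'sea'] (min_width=14, slack=1)

Answer: corn music sea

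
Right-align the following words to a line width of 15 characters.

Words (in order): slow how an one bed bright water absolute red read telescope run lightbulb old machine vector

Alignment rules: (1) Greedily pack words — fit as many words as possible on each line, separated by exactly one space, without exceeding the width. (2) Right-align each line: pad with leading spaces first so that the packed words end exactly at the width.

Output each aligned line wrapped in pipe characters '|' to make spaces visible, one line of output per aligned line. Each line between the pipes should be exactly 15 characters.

Line 1: ['slow', 'how', 'an', 'one'] (min_width=15, slack=0)
Line 2: ['bed', 'bright'] (min_width=10, slack=5)
Line 3: ['water', 'absolute'] (min_width=14, slack=1)
Line 4: ['red', 'read'] (min_width=8, slack=7)
Line 5: ['telescope', 'run'] (min_width=13, slack=2)
Line 6: ['lightbulb', 'old'] (min_width=13, slack=2)
Line 7: ['machine', 'vector'] (min_width=14, slack=1)

Answer: |slow how an one|
|     bed bright|
| water absolute|
|       red read|
|  telescope run|
|  lightbulb old|
| machine vector|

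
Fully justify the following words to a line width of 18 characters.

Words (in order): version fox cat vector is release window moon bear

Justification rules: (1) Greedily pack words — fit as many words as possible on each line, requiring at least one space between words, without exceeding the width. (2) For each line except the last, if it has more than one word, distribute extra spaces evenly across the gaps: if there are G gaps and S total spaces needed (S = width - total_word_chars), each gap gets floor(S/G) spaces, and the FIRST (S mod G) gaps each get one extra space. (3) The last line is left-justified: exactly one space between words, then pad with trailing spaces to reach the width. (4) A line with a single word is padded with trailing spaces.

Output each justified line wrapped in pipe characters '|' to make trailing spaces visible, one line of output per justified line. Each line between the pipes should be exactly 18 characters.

Answer: |version   fox  cat|
|vector  is release|
|window moon bear  |

Derivation:
Line 1: ['version', 'fox', 'cat'] (min_width=15, slack=3)
Line 2: ['vector', 'is', 'release'] (min_width=17, slack=1)
Line 3: ['window', 'moon', 'bear'] (min_width=16, slack=2)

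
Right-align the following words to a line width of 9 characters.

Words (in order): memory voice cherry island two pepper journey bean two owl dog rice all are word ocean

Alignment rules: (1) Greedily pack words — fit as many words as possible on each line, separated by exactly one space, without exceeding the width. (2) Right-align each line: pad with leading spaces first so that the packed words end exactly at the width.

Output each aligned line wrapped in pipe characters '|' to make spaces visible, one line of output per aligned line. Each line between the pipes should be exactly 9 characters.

Line 1: ['memory'] (min_width=6, slack=3)
Line 2: ['voice'] (min_width=5, slack=4)
Line 3: ['cherry'] (min_width=6, slack=3)
Line 4: ['island'] (min_width=6, slack=3)
Line 5: ['two'] (min_width=3, slack=6)
Line 6: ['pepper'] (min_width=6, slack=3)
Line 7: ['journey'] (min_width=7, slack=2)
Line 8: ['bean', 'two'] (min_width=8, slack=1)
Line 9: ['owl', 'dog'] (min_width=7, slack=2)
Line 10: ['rice', 'all'] (min_width=8, slack=1)
Line 11: ['are', 'word'] (min_width=8, slack=1)
Line 12: ['ocean'] (min_width=5, slack=4)

Answer: |   memory|
|    voice|
|   cherry|
|   island|
|      two|
|   pepper|
|  journey|
| bean two|
|  owl dog|
| rice all|
| are word|
|    ocean|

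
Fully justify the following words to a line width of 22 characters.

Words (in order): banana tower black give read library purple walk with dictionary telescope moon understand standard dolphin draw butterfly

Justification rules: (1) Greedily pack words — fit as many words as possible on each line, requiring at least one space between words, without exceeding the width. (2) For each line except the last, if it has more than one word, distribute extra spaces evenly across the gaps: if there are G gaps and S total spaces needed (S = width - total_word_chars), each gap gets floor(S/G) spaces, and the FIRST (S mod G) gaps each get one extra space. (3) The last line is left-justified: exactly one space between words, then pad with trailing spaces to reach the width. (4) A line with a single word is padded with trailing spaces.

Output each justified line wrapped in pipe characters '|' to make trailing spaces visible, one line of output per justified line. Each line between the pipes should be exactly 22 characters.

Answer: |banana   tower   black|
|give    read   library|
|purple    walk    with|
|dictionary   telescope|
|moon        understand|
|standard  dolphin draw|
|butterfly             |

Derivation:
Line 1: ['banana', 'tower', 'black'] (min_width=18, slack=4)
Line 2: ['give', 'read', 'library'] (min_width=17, slack=5)
Line 3: ['purple', 'walk', 'with'] (min_width=16, slack=6)
Line 4: ['dictionary', 'telescope'] (min_width=20, slack=2)
Line 5: ['moon', 'understand'] (min_width=15, slack=7)
Line 6: ['standard', 'dolphin', 'draw'] (min_width=21, slack=1)
Line 7: ['butterfly'] (min_width=9, slack=13)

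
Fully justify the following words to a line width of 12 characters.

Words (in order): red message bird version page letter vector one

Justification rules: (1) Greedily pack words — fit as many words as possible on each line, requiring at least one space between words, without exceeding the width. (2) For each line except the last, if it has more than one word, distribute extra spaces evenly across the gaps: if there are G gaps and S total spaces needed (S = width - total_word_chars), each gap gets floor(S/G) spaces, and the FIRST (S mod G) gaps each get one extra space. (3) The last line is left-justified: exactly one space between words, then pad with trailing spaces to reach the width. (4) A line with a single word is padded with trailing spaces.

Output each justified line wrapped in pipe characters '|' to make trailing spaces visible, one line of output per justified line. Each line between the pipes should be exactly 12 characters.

Answer: |red  message|
|bird version|
|page  letter|
|vector one  |

Derivation:
Line 1: ['red', 'message'] (min_width=11, slack=1)
Line 2: ['bird', 'version'] (min_width=12, slack=0)
Line 3: ['page', 'letter'] (min_width=11, slack=1)
Line 4: ['vector', 'one'] (min_width=10, slack=2)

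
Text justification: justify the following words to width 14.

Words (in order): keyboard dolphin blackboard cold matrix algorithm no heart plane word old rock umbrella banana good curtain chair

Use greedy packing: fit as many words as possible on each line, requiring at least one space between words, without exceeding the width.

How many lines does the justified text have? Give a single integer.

Answer: 10

Derivation:
Line 1: ['keyboard'] (min_width=8, slack=6)
Line 2: ['dolphin'] (min_width=7, slack=7)
Line 3: ['blackboard'] (min_width=10, slack=4)
Line 4: ['cold', 'matrix'] (min_width=11, slack=3)
Line 5: ['algorithm', 'no'] (min_width=12, slack=2)
Line 6: ['heart', 'plane'] (min_width=11, slack=3)
Line 7: ['word', 'old', 'rock'] (min_width=13, slack=1)
Line 8: ['umbrella'] (min_width=8, slack=6)
Line 9: ['banana', 'good'] (min_width=11, slack=3)
Line 10: ['curtain', 'chair'] (min_width=13, slack=1)
Total lines: 10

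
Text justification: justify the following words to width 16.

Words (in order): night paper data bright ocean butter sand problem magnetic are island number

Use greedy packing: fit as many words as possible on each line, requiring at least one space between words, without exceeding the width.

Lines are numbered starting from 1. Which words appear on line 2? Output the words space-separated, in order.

Line 1: ['night', 'paper', 'data'] (min_width=16, slack=0)
Line 2: ['bright', 'ocean'] (min_width=12, slack=4)
Line 3: ['butter', 'sand'] (min_width=11, slack=5)
Line 4: ['problem', 'magnetic'] (min_width=16, slack=0)
Line 5: ['are', 'island'] (min_width=10, slack=6)
Line 6: ['number'] (min_width=6, slack=10)

Answer: bright ocean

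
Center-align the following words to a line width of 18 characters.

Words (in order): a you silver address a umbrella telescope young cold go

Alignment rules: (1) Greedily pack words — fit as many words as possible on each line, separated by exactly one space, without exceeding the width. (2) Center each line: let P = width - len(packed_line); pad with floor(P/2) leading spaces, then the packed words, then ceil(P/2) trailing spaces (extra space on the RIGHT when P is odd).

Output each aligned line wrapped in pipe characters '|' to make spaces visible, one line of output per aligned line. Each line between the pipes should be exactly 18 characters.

Line 1: ['a', 'you', 'silver'] (min_width=12, slack=6)
Line 2: ['address', 'a', 'umbrella'] (min_width=18, slack=0)
Line 3: ['telescope', 'young'] (min_width=15, slack=3)
Line 4: ['cold', 'go'] (min_width=7, slack=11)

Answer: |   a you silver   |
|address a umbrella|
| telescope young  |
|     cold go      |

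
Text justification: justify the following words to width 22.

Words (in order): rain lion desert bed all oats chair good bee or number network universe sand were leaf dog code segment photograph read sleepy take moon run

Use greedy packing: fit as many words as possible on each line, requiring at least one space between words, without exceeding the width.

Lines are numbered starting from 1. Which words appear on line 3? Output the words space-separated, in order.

Answer: bee or number network

Derivation:
Line 1: ['rain', 'lion', 'desert', 'bed'] (min_width=20, slack=2)
Line 2: ['all', 'oats', 'chair', 'good'] (min_width=19, slack=3)
Line 3: ['bee', 'or', 'number', 'network'] (min_width=21, slack=1)
Line 4: ['universe', 'sand', 'were'] (min_width=18, slack=4)
Line 5: ['leaf', 'dog', 'code', 'segment'] (min_width=21, slack=1)
Line 6: ['photograph', 'read', 'sleepy'] (min_width=22, slack=0)
Line 7: ['take', 'moon', 'run'] (min_width=13, slack=9)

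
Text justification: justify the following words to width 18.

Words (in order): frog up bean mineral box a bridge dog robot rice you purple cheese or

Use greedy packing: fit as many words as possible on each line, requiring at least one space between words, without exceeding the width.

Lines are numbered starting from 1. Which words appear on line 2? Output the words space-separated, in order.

Answer: mineral box a

Derivation:
Line 1: ['frog', 'up', 'bean'] (min_width=12, slack=6)
Line 2: ['mineral', 'box', 'a'] (min_width=13, slack=5)
Line 3: ['bridge', 'dog', 'robot'] (min_width=16, slack=2)
Line 4: ['rice', 'you', 'purple'] (min_width=15, slack=3)
Line 5: ['cheese', 'or'] (min_width=9, slack=9)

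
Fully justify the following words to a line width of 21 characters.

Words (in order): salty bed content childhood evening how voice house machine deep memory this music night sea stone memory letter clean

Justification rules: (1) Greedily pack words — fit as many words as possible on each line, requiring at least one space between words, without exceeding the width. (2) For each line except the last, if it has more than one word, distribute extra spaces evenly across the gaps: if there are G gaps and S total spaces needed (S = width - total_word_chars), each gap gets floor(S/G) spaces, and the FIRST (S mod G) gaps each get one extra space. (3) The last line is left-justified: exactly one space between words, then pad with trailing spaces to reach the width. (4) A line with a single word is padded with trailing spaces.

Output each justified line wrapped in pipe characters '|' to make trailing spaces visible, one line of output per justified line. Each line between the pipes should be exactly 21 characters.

Line 1: ['salty', 'bed', 'content'] (min_width=17, slack=4)
Line 2: ['childhood', 'evening', 'how'] (min_width=21, slack=0)
Line 3: ['voice', 'house', 'machine'] (min_width=19, slack=2)
Line 4: ['deep', 'memory', 'this'] (min_width=16, slack=5)
Line 5: ['music', 'night', 'sea', 'stone'] (min_width=21, slack=0)
Line 6: ['memory', 'letter', 'clean'] (min_width=19, slack=2)

Answer: |salty   bed   content|
|childhood evening how|
|voice  house  machine|
|deep    memory   this|
|music night sea stone|
|memory letter clean  |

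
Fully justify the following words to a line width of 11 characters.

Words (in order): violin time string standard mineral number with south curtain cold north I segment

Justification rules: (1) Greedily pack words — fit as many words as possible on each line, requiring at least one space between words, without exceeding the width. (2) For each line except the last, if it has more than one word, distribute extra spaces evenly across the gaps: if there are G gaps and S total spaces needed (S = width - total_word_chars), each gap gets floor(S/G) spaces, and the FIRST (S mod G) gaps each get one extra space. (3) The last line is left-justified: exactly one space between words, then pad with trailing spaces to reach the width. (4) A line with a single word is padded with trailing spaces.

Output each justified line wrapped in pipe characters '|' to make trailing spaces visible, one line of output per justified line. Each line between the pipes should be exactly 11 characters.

Line 1: ['violin', 'time'] (min_width=11, slack=0)
Line 2: ['string'] (min_width=6, slack=5)
Line 3: ['standard'] (min_width=8, slack=3)
Line 4: ['mineral'] (min_width=7, slack=4)
Line 5: ['number', 'with'] (min_width=11, slack=0)
Line 6: ['south'] (min_width=5, slack=6)
Line 7: ['curtain'] (min_width=7, slack=4)
Line 8: ['cold', 'north'] (min_width=10, slack=1)
Line 9: ['I', 'segment'] (min_width=9, slack=2)

Answer: |violin time|
|string     |
|standard   |
|mineral    |
|number with|
|south      |
|curtain    |
|cold  north|
|I segment  |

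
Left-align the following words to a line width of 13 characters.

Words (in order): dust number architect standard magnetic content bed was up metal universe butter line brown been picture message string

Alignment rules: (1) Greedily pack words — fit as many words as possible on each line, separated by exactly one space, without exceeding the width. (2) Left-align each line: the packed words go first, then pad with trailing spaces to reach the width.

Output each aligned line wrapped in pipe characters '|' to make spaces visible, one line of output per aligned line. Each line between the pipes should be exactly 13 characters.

Answer: |dust number  |
|architect    |
|standard     |
|magnetic     |
|content bed  |
|was up metal |
|universe     |
|butter line  |
|brown been   |
|picture      |
|message      |
|string       |

Derivation:
Line 1: ['dust', 'number'] (min_width=11, slack=2)
Line 2: ['architect'] (min_width=9, slack=4)
Line 3: ['standard'] (min_width=8, slack=5)
Line 4: ['magnetic'] (min_width=8, slack=5)
Line 5: ['content', 'bed'] (min_width=11, slack=2)
Line 6: ['was', 'up', 'metal'] (min_width=12, slack=1)
Line 7: ['universe'] (min_width=8, slack=5)
Line 8: ['butter', 'line'] (min_width=11, slack=2)
Line 9: ['brown', 'been'] (min_width=10, slack=3)
Line 10: ['picture'] (min_width=7, slack=6)
Line 11: ['message'] (min_width=7, slack=6)
Line 12: ['string'] (min_width=6, slack=7)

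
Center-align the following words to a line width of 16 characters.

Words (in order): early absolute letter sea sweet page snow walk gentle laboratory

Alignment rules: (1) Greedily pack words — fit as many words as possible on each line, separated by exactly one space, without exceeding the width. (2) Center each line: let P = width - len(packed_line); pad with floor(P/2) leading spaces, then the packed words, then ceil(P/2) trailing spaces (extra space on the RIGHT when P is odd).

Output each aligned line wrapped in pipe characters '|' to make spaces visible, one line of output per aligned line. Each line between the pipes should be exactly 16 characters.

Answer: | early absolute |
|letter sea sweet|
| page snow walk |
|     gentle     |
|   laboratory   |

Derivation:
Line 1: ['early', 'absolute'] (min_width=14, slack=2)
Line 2: ['letter', 'sea', 'sweet'] (min_width=16, slack=0)
Line 3: ['page', 'snow', 'walk'] (min_width=14, slack=2)
Line 4: ['gentle'] (min_width=6, slack=10)
Line 5: ['laboratory'] (min_width=10, slack=6)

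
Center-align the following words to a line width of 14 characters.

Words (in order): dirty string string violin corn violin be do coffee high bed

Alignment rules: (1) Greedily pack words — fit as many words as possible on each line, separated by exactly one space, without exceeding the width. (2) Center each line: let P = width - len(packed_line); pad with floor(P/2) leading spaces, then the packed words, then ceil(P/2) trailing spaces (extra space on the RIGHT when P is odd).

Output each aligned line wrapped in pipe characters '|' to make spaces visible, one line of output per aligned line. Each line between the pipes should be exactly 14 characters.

Line 1: ['dirty', 'string'] (min_width=12, slack=2)
Line 2: ['string', 'violin'] (min_width=13, slack=1)
Line 3: ['corn', 'violin', 'be'] (min_width=14, slack=0)
Line 4: ['do', 'coffee', 'high'] (min_width=14, slack=0)
Line 5: ['bed'] (min_width=3, slack=11)

Answer: | dirty string |
|string violin |
|corn violin be|
|do coffee high|
|     bed      |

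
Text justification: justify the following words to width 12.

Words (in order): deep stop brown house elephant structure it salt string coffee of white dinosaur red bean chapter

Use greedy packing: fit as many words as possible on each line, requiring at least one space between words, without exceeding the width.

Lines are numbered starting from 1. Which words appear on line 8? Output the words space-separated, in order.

Answer: dinosaur red

Derivation:
Line 1: ['deep', 'stop'] (min_width=9, slack=3)
Line 2: ['brown', 'house'] (min_width=11, slack=1)
Line 3: ['elephant'] (min_width=8, slack=4)
Line 4: ['structure', 'it'] (min_width=12, slack=0)
Line 5: ['salt', 'string'] (min_width=11, slack=1)
Line 6: ['coffee', 'of'] (min_width=9, slack=3)
Line 7: ['white'] (min_width=5, slack=7)
Line 8: ['dinosaur', 'red'] (min_width=12, slack=0)
Line 9: ['bean', 'chapter'] (min_width=12, slack=0)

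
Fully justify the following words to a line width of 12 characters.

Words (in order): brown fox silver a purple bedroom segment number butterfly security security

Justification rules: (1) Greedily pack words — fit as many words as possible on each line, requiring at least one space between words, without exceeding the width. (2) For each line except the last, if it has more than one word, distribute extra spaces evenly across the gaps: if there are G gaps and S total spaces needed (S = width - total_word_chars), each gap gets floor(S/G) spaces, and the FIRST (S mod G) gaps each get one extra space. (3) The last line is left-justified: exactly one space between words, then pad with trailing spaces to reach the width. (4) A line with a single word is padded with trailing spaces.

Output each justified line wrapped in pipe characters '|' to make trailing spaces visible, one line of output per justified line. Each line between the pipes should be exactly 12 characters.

Line 1: ['brown', 'fox'] (min_width=9, slack=3)
Line 2: ['silver', 'a'] (min_width=8, slack=4)
Line 3: ['purple'] (min_width=6, slack=6)
Line 4: ['bedroom'] (min_width=7, slack=5)
Line 5: ['segment'] (min_width=7, slack=5)
Line 6: ['number'] (min_width=6, slack=6)
Line 7: ['butterfly'] (min_width=9, slack=3)
Line 8: ['security'] (min_width=8, slack=4)
Line 9: ['security'] (min_width=8, slack=4)

Answer: |brown    fox|
|silver     a|
|purple      |
|bedroom     |
|segment     |
|number      |
|butterfly   |
|security    |
|security    |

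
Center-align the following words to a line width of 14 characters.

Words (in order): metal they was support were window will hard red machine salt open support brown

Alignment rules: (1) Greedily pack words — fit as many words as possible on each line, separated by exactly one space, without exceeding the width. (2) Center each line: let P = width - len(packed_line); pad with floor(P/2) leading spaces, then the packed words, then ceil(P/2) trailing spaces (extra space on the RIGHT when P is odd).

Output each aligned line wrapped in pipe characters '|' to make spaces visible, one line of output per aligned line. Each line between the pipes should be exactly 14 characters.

Line 1: ['metal', 'they', 'was'] (min_width=14, slack=0)
Line 2: ['support', 'were'] (min_width=12, slack=2)
Line 3: ['window', 'will'] (min_width=11, slack=3)
Line 4: ['hard', 'red'] (min_width=8, slack=6)
Line 5: ['machine', 'salt'] (min_width=12, slack=2)
Line 6: ['open', 'support'] (min_width=12, slack=2)
Line 7: ['brown'] (min_width=5, slack=9)

Answer: |metal they was|
| support were |
| window will  |
|   hard red   |
| machine salt |
| open support |
|    brown     |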